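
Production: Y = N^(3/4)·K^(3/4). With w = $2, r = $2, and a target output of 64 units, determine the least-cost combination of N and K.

Cost minimization requires the marginal rate of technical substitution to equal the input-price ratio: MP_N/MP_K = w/r.
Here MP_N/MP_K = (3/4)·(K/N)/(3/4) = (K/N). Setting this equal to 2/2 = 1 gives K = N.
Substituting into Y = 64: N^(3/4)·(N)^(3/4) = 64.
Solving, N = 16 and K = 16.

N* = 16, K* = 16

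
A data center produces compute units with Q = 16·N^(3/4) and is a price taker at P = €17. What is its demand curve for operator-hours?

N(w) = (204/w)^(4)

MP_N = (3/4)·16·N^(-1/4) = 12·N^(-1/4).
Setting P·MP_N = w: 204·N^(-1/4) = w.
Solving for N: N^(-1/4) = w/204, so N = (204/w)^(4).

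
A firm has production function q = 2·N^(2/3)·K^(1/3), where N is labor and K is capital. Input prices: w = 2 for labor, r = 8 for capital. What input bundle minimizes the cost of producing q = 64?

Cost minimization requires the marginal rate of technical substitution to equal the input-price ratio: MP_N/MP_K = w/r.
Here MP_N/MP_K = (2/3)·(K/N)/(1/3) = 2·(K/N). Setting this equal to 2/8 = 0.25 gives K = 0.125N.
Substituting into q = 64: 2·N^(2/3)·(0.125N)^(1/3) = 64.
Solving, N = 64 and K = 8.

N* = 64, K* = 8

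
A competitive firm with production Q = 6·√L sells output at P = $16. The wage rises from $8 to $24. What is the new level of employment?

L* = 4

From P·MP_L = w with MP_L = 3·L^(-1/2), the labor demand is L(w) = (48/w)^(2).
At w = 8: L = 36. At w = 24: L = 4.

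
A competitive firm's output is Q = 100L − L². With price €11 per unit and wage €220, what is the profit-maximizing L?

The marginal product of L is MP_L = 100 − 2L.
A price-taking firm hires until the value of the marginal product equals the wage: P·MP_L = w, so 11·(100 − 2L) = 220.
Then 100 − 2L = 20, giving L = 40.

L* = 40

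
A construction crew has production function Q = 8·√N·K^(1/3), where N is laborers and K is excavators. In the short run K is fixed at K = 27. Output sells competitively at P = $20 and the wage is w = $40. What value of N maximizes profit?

With K = 27, MP_N = (1/2)·8·N^(-1/2)·27^(1/3) = 12·N^(-1/2).
Profit maximization for a price taker requires P·MP_N = w: 20·12·N^(-1/2) = 40.
So N^(-1/2) = 1/6, which gives N = 36.

N* = 36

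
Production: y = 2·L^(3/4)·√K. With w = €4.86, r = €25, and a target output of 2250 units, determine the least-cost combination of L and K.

L* = 625, K* = 81

Cost minimization requires the marginal rate of technical substitution to equal the input-price ratio: MP_L/MP_K = w/r.
Here MP_L/MP_K = (3/4)·(K/L)/(1/2) = 1.5·(K/L). Setting this equal to 4.86/25 = 0.1944 gives K = 0.1296L.
Substituting into y = 2250: 2·L^(3/4)·(0.1296L)^(1/2) = 2250.
Solving, L = 625 and K = 81.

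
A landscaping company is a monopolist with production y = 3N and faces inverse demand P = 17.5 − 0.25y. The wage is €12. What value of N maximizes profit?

Marginal revenue from the inverse demand is MR = 17.5 − 0.5y.
The marginal product is MP_N = 3.
A monopolist hires until marginal revenue product equals the wage: MR·MP_N = w.
(17.5 − 1.5N)·3 = 12, so N = 9.

N* = 9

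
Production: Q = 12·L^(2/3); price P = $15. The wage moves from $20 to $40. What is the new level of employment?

From P·MP_L = w with MP_L = 8·L^(-1/3), the labor demand is L(w) = (120/w)^(3).
At w = 20: L = 216. At w = 40: L = 27.

L* = 27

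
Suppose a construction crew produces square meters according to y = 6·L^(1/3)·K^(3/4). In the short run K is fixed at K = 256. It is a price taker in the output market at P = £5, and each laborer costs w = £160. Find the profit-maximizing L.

With K = 256, MP_L = (1/3)·6·L^(-2/3)·256^(3/4) = 128·L^(-2/3).
Profit maximization for a price taker requires P·MP_L = w: 5·128·L^(-2/3) = 160.
So L^(-2/3) = 0.25, which gives L = 8.

L* = 8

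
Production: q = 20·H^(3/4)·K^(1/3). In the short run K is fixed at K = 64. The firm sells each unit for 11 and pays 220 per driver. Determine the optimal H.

H* = 81

With K = 64, MP_H = (3/4)·20·H^(-1/4)·64^(1/3) = 60·H^(-1/4).
Profit maximization for a price taker requires P·MP_H = w: 11·60·H^(-1/4) = 220.
So H^(-1/4) = 1/3, which gives H = 81.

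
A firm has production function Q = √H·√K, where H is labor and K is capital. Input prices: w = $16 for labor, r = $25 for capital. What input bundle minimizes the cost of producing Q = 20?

H* = 25, K* = 16

Cost minimization requires the marginal rate of technical substitution to equal the input-price ratio: MP_H/MP_K = w/r.
Here MP_H/MP_K = (1/2)·(K/H)/(1/2) = (K/H). Setting this equal to 16/25 = 0.64 gives K = 0.64H.
Substituting into Q = 20: H^(1/2)·(0.64H)^(1/2) = 20.
Solving, H = 25 and K = 16.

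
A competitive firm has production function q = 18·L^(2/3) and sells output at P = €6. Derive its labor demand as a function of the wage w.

MP_L = (2/3)·18·L^(-1/3) = 12·L^(-1/3).
Setting P·MP_L = w: 72·L^(-1/3) = w.
Solving for L: L^(-1/3) = w/72, so L = (72/w)^(3).

L(w) = 373248/w³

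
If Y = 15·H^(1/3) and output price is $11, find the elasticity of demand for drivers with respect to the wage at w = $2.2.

ε = -1.5

MP_H = (1/3)·15·H^(-2/3), so P·MP_H = w gives 55·H^(-2/3) = w.
Solving, H(w) = (55/w)^(3/2). This is a constant-elasticity form: H ∝ w^(−3/2), so ε = −3/2.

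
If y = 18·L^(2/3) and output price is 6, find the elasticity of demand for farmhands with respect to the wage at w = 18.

ε = -3

MP_L = (2/3)·18·L^(-1/3), so P·MP_L = w gives 72·L^(-1/3) = w.
Solving, L(w) = (72/w)^(3). This is a constant-elasticity form: L ∝ w^(−3), so ε = −3.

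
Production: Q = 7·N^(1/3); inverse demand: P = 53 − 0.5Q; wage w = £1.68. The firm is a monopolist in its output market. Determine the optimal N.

Marginal revenue from the inverse demand is MR = 53 − Q.
The marginal product is MP_N = (7/3)·N^(-2/3).
A monopolist hires until marginal revenue product equals the wage: MR·MP_N = w.
At N, Q = 7·N^(1/3). Substituting and solving: (53 − 7·N^(1/3))·(7/3)·N^(-2/3) = 1.68 gives N = 125.

N* = 125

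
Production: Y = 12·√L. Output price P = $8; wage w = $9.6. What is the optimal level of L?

MP_L = (1/2)·12·L^(-1/2) = 6·L^(-1/2).
Profit maximization for a price taker requires P·MP_L = w: 8·6·L^(-1/2) = 9.6.
So L^(-1/2) = 0.2, which gives L = 25.

L* = 25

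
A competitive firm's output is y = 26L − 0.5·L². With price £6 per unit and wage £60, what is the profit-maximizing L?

The marginal product of L is MP_L = 26 − L.
A price-taking firm hires until the value of the marginal product equals the wage: P·MP_L = w, so 6·(26 − L) = 60.
Then 26 − L = 10, giving L = 16.

L* = 16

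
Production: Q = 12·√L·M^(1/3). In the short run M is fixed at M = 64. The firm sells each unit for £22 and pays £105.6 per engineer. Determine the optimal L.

With M = 64, MP_L = (1/2)·12·L^(-1/2)·64^(1/3) = 24·L^(-1/2).
Profit maximization for a price taker requires P·MP_L = w: 22·24·L^(-1/2) = 105.6.
So L^(-1/2) = 0.2, which gives L = 25.

L* = 25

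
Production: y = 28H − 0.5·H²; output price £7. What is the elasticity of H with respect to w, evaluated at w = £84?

From P·MP_H = w with MP_H = 28 − H, labor demand is H(w) = 28 − w/7.
dH/dw = −1/(7) = -1/7.
At w = 84, H = 16, so ε = (dH/dw)·(w/H) = (-1/7)·(84/16) = -0.75.

ε = -0.75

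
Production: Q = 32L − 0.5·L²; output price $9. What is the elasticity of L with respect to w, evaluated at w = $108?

ε = -0.6

From P·MP_L = w with MP_L = 32 − L, labor demand is L(w) = 32 − w/9.
dL/dw = −1/(9) = -1/9.
At w = 108, L = 20, so ε = (dL/dw)·(w/L) = (-1/9)·(108/20) = -0.6.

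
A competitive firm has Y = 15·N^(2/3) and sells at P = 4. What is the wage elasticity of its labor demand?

ε = -3

MP_N = (2/3)·15·N^(-1/3), so P·MP_N = w gives 40·N^(-1/3) = w.
Solving, N(w) = (40/w)^(3). This is a constant-elasticity form: N ∝ w^(−3), so ε = −3.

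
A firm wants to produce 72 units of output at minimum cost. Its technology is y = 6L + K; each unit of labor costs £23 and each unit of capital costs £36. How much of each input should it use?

The inputs are perfect substitutes, so the firm uses whichever has the lower cost per unit of output.
Cost per unit of output via L is 23/6; via K it is 36. L is cheaper.
Producing y = 72 with L alone: L = 12, K = 0.

L* = 12, K* = 0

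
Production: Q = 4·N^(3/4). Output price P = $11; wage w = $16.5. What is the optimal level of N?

MP_N = (3/4)·4·N^(-1/4) = 3·N^(-1/4).
Profit maximization for a price taker requires P·MP_N = w: 11·3·N^(-1/4) = 16.5.
So N^(-1/4) = 0.5, which gives N = 16.

N* = 16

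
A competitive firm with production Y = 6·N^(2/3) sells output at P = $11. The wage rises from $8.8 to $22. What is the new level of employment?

From P·MP_N = w with MP_N = 4·N^(-1/3), the labor demand is N(w) = (44/w)^(3).
At w = 8.8: N = 125. At w = 22: N = 8.

N* = 8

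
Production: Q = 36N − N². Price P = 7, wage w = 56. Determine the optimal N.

N* = 14

The marginal product of N is MP_N = 36 − 2N.
A price-taking firm hires until the value of the marginal product equals the wage: P·MP_N = w, so 7·(36 − 2N) = 56.
Then 36 − 2N = 8, giving N = 14.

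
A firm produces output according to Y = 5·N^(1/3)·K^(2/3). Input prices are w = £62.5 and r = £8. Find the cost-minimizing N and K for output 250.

N* = 8, K* = 125

Cost minimization requires the marginal rate of technical substitution to equal the input-price ratio: MP_N/MP_K = w/r.
Here MP_N/MP_K = (1/3)·(K/N)/(2/3) = 0.5·(K/N). Setting this equal to 62.5/8 = 7.8125 gives K = 15.625N.
Substituting into Y = 250: 5·N^(1/3)·(15.625N)^(2/3) = 250.
Solving, N = 8 and K = 125.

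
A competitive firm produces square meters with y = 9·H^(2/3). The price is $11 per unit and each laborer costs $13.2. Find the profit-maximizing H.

H* = 125

MP_H = (2/3)·9·H^(-1/3) = 6·H^(-1/3).
Profit maximization for a price taker requires P·MP_H = w: 11·6·H^(-1/3) = 13.2.
So H^(-1/3) = 0.2, which gives H = 125.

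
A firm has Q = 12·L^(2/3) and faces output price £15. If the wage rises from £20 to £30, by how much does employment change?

From P·MP_L = w with MP_L = 8·L^(-1/3), the labor demand is L(w) = (120/w)^(3).
At w = 20: L = 216. At w = 30: L = 64.
ΔL = 64 − 216 = -152.

ΔL = -152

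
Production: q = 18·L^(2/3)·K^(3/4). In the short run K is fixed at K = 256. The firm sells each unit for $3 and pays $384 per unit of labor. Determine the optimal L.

With K = 256, MP_L = (2/3)·18·L^(-1/3)·256^(3/4) = 768·L^(-1/3).
Profit maximization for a price taker requires P·MP_L = w: 3·768·L^(-1/3) = 384.
So L^(-1/3) = 1/6, which gives L = 216.

L* = 216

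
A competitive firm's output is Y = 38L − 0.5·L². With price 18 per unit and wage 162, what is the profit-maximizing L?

L* = 29

The marginal product of L is MP_L = 38 − L.
A price-taking firm hires until the value of the marginal product equals the wage: P·MP_L = w, so 18·(38 − L) = 162.
Then 38 − L = 9, giving L = 29.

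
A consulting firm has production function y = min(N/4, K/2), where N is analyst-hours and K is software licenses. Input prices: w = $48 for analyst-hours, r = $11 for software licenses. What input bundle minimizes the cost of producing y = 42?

With a fixed-proportions technology, the cost-minimizing bundle uses no slack in either input: N/4 = K/2 = y.
So N = 4·42 = 168 and K = 2·42 = 84.

N* = 168, K* = 84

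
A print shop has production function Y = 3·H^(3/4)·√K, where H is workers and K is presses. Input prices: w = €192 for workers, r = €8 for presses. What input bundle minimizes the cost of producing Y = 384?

H* = 16, K* = 256

Cost minimization requires the marginal rate of technical substitution to equal the input-price ratio: MP_H/MP_K = w/r.
Here MP_H/MP_K = (3/4)·(K/H)/(1/2) = 1.5·(K/H). Setting this equal to 192/8 = 24 gives K = 16H.
Substituting into Y = 384: 3·H^(3/4)·(16H)^(1/2) = 384.
Solving, H = 16 and K = 256.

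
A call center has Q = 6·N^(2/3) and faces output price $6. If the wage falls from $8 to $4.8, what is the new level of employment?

From P·MP_N = w with MP_N = 4·N^(-1/3), the labor demand is N(w) = (24/w)^(3).
At w = 8: N = 27. At w = 4.8: N = 125.

N* = 125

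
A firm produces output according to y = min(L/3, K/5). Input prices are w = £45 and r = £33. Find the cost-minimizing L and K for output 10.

L* = 30, K* = 50

With a fixed-proportions technology, the cost-minimizing bundle uses no slack in either input: L/3 = K/5 = y.
So L = 3·10 = 30 and K = 5·10 = 50.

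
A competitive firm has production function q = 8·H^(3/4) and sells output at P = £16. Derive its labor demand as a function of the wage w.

H(w) = (96/w)^(4)

MP_H = (3/4)·8·H^(-1/4) = 6·H^(-1/4).
Setting P·MP_H = w: 96·H^(-1/4) = w.
Solving for H: H^(-1/4) = w/96, so H = (96/w)^(4).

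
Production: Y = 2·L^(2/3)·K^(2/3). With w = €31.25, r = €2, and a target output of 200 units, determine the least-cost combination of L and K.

L* = 8, K* = 125

Cost minimization requires the marginal rate of technical substitution to equal the input-price ratio: MP_L/MP_K = w/r.
Here MP_L/MP_K = (2/3)·(K/L)/(2/3) = (K/L). Setting this equal to 31.25/2 = 15.625 gives K = 15.625L.
Substituting into Y = 200: 2·L^(2/3)·(15.625L)^(2/3) = 200.
Solving, L = 8 and K = 125.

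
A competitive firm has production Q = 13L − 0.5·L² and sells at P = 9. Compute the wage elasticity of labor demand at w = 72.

ε = -1.6

From P·MP_L = w with MP_L = 13 − L, labor demand is L(w) = 13 − w/9.
dL/dw = −1/(9) = -1/9.
At w = 72, L = 5, so ε = (dL/dw)·(w/L) = (-1/9)·(72/5) = -1.6.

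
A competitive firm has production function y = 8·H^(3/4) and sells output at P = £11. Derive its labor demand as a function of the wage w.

H(w) = (66/w)^(4)

MP_H = (3/4)·8·H^(-1/4) = 6·H^(-1/4).
Setting P·MP_H = w: 66·H^(-1/4) = w.
Solving for H: H^(-1/4) = w/66, so H = (66/w)^(4).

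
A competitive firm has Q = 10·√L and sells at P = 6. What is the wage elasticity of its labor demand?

ε = -2

MP_L = (1/2)·10·L^(-1/2), so P·MP_L = w gives 30·L^(-1/2) = w.
Solving, L(w) = (30/w)^(2). This is a constant-elasticity form: L ∝ w^(−2), so ε = −2.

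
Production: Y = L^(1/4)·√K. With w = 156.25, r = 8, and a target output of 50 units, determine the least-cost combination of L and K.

Cost minimization requires the marginal rate of technical substitution to equal the input-price ratio: MP_L/MP_K = w/r.
Here MP_L/MP_K = (1/4)·(K/L)/(1/2) = 0.5·(K/L). Setting this equal to 156.25/8 = 19.53125 gives K = 39.0625L.
Substituting into Y = 50: L^(1/4)·(39.0625L)^(1/2) = 50.
Solving, L = 16 and K = 625.

L* = 16, K* = 625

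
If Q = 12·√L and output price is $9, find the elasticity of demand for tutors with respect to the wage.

ε = -2

MP_L = (1/2)·12·L^(-1/2), so P·MP_L = w gives 54·L^(-1/2) = w.
Solving, L(w) = (54/w)^(2). This is a constant-elasticity form: L ∝ w^(−2), so ε = −2.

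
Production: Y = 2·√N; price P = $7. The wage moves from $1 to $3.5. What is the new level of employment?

N* = 4

From P·MP_N = w with MP_N = N^(-1/2), the labor demand is N(w) = (7/w)^(2).
At w = 1: N = 49. At w = 3.5: N = 4.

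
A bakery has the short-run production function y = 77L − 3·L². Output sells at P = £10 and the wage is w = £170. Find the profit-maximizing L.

L* = 10

The marginal product of L is MP_L = 77 − 6L.
A price-taking firm hires until the value of the marginal product equals the wage: P·MP_L = w, so 10·(77 − 6L) = 170.
Then 77 − 6L = 17, giving L = 10.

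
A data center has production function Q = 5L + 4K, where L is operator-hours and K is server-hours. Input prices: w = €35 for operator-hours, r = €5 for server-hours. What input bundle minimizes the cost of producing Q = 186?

L* = 0, K* = 46.5

The inputs are perfect substitutes, so the firm uses whichever has the lower cost per unit of output.
Cost per unit of output via L is w/5 = 7; via K it is r/4 = 1.25. K is cheaper.
Producing Q = 186 with K alone: L = 0, K = 46.5.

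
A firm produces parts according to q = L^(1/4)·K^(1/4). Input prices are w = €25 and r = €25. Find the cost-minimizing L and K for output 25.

L* = 625, K* = 625

Cost minimization requires the marginal rate of technical substitution to equal the input-price ratio: MP_L/MP_K = w/r.
Here MP_L/MP_K = (1/4)·(K/L)/(1/4) = (K/L). Setting this equal to 25/25 = 1 gives K = L.
Substituting into q = 25: L^(1/4)·(L)^(1/4) = 25.
Solving, L = 625 and K = 625.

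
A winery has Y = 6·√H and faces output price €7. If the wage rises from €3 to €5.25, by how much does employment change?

From P·MP_H = w with MP_H = 3·H^(-1/2), the labor demand is H(w) = (21/w)^(2).
At w = 3: H = 49. At w = 5.25: H = 16.
ΔH = 16 − 49 = -33.

ΔH = -33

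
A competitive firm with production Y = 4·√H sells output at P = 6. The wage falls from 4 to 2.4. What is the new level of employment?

H* = 25

From P·MP_H = w with MP_H = 2·H^(-1/2), the labor demand is H(w) = (12/w)^(2).
At w = 4: H = 9. At w = 2.4: H = 25.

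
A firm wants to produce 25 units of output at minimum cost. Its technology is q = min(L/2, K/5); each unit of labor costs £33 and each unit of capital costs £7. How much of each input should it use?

L* = 50, K* = 125

With a fixed-proportions technology, the cost-minimizing bundle uses no slack in either input: L/2 = K/5 = q.
So L = 2·25 = 50 and K = 5·25 = 125.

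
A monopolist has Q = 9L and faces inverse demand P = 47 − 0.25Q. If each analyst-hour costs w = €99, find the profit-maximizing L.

L* = 8

Marginal revenue from the inverse demand is MR = 47 − 0.5Q.
The marginal product is MP_L = 9.
A monopolist hires until marginal revenue product equals the wage: MR·MP_L = w.
(47 − 4.5L)·9 = 99, so L = 8.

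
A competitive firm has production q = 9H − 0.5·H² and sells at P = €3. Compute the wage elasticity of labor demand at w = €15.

From P·MP_H = w with MP_H = 9 − H, labor demand is H(w) = 9 − w/3.
dH/dw = −1/(3) = -1/3.
At w = 15, H = 4, so ε = (dH/dw)·(w/H) = (-1/3)·(15/4) = -1.25.

ε = -1.25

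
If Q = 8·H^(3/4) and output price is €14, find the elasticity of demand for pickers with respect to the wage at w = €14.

MP_H = (3/4)·8·H^(-1/4), so P·MP_H = w gives 84·H^(-1/4) = w.
Solving, H(w) = (84/w)^(4). This is a constant-elasticity form: H ∝ w^(−4), so ε = −4.

ε = -4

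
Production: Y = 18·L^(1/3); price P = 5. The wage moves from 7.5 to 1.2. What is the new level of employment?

From P·MP_L = w with MP_L = 6·L^(-2/3), the labor demand is L(w) = (30/w)^(3/2).
At w = 7.5: L = 8. At w = 1.2: L = 125.

L* = 125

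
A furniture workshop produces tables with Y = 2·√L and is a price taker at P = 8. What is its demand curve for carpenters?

MP_L = (1/2)·2·L^(-1/2) = L^(-1/2).
Setting P·MP_L = w: 8·L^(-1/2) = w.
Solving for L: L^(-1/2) = w/8, so L = (8/w)^(2).

L(w) = 64/w²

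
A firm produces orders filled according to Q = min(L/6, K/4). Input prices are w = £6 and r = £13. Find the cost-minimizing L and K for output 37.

L* = 222, K* = 148

With a fixed-proportions technology, the cost-minimizing bundle uses no slack in either input: L/6 = K/4 = Q.
So L = 6·37 = 222 and K = 4·37 = 148.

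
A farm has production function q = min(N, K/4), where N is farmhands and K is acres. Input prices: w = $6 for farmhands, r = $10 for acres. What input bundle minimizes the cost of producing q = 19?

N* = 19, K* = 76

With a fixed-proportions technology, the cost-minimizing bundle uses no slack in either input: N = K/4 = q.
So N = 19 and K = 4·19 = 76.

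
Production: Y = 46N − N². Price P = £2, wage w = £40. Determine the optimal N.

N* = 13

The marginal product of N is MP_N = 46 − 2N.
A price-taking firm hires until the value of the marginal product equals the wage: P·MP_N = w, so 2·(46 − 2N) = 40.
Then 46 − 2N = 20, giving N = 13.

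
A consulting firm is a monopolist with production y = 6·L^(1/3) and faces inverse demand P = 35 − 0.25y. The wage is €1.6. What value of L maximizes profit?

Marginal revenue from the inverse demand is MR = 35 − 0.5y.
The marginal product is MP_L = 2·L^(-2/3).
A monopolist hires until marginal revenue product equals the wage: MR·MP_L = w.
At L, y = 6·L^(1/3). Substituting and solving: (35 − 3·L^(1/3))·2·L^(-2/3) = 1.6 gives L = 125.

L* = 125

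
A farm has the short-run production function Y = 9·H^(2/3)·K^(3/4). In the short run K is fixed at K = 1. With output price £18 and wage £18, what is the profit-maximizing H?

H* = 216

With K = 1, MP_H = (2/3)·9·H^(-1/3)·1^(3/4) = 6·H^(-1/3).
Profit maximization for a price taker requires P·MP_H = w: 18·6·H^(-1/3) = 18.
So H^(-1/3) = 1/6, which gives H = 216.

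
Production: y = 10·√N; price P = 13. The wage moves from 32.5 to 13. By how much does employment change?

ΔN = 21

From P·MP_N = w with MP_N = 5·N^(-1/2), the labor demand is N(w) = (65/w)^(2).
At w = 32.5: N = 4. At w = 13: N = 25.
ΔN = 25 − 4 = 21.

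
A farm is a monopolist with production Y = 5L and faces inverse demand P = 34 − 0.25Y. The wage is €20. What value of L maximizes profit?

Marginal revenue from the inverse demand is MR = 34 − 0.5Y.
The marginal product is MP_L = 5.
A monopolist hires until marginal revenue product equals the wage: MR·MP_L = w.
(34 − 2.5L)·5 = 20, so L = 12.

L* = 12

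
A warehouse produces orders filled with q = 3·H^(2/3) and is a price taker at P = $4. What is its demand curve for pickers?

MP_H = (2/3)·3·H^(-1/3) = 2·H^(-1/3).
Setting P·MP_H = w: 8·H^(-1/3) = w.
Solving for H: H^(-1/3) = w/8, so H = (8/w)^(3).

H(w) = 512/w³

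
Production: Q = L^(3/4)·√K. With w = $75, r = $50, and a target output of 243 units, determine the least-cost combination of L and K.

L* = 81, K* = 81

Cost minimization requires the marginal rate of technical substitution to equal the input-price ratio: MP_L/MP_K = w/r.
Here MP_L/MP_K = (3/4)·(K/L)/(1/2) = 1.5·(K/L). Setting this equal to 75/50 = 1.5 gives K = L.
Substituting into Q = 243: L^(3/4)·(L)^(1/2) = 243.
Solving, L = 81 and K = 81.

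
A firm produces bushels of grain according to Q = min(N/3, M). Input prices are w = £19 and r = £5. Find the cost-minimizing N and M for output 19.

With a fixed-proportions technology, the cost-minimizing bundle uses no slack in either input: N/3 = M = Q.
So N = 3·19 = 57 and M = 19.

N* = 57, M* = 19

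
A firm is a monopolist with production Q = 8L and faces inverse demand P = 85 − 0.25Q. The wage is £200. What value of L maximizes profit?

Marginal revenue from the inverse demand is MR = 85 − 0.5Q.
The marginal product is MP_L = 8.
A monopolist hires until marginal revenue product equals the wage: MR·MP_L = w.
(85 − 4L)·8 = 200, so L = 15.

L* = 15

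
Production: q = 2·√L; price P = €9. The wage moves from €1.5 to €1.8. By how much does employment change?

ΔL = -11

From P·MP_L = w with MP_L = L^(-1/2), the labor demand is L(w) = (9/w)^(2).
At w = 1.5: L = 36. At w = 1.8: L = 25.
ΔL = 25 − 36 = -11.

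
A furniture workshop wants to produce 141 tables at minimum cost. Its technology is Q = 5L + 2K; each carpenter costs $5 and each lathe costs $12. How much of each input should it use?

L* = 28.2, K* = 0

The inputs are perfect substitutes, so the firm uses whichever has the lower cost per unit of output.
Cost per unit of output via L is w/5 = 1; via K it is r/2 = 6. L is cheaper.
Producing Q = 141 with L alone: L = 28.2, K = 0.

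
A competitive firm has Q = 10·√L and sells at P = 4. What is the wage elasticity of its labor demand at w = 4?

MP_L = (1/2)·10·L^(-1/2), so P·MP_L = w gives 20·L^(-1/2) = w.
Solving, L(w) = (20/w)^(2). This is a constant-elasticity form: L ∝ w^(−2), so ε = −2.

ε = -2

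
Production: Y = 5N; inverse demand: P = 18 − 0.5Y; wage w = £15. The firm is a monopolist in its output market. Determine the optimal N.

N* = 3

Marginal revenue from the inverse demand is MR = 18 − Y.
The marginal product is MP_N = 5.
A monopolist hires until marginal revenue product equals the wage: MR·MP_N = w.
(18 − 5N)·5 = 15, so N = 3.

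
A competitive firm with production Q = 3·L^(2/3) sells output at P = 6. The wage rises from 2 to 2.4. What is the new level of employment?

From P·MP_L = w with MP_L = 2·L^(-1/3), the labor demand is L(w) = (12/w)^(3).
At w = 2: L = 216. At w = 2.4: L = 125.

L* = 125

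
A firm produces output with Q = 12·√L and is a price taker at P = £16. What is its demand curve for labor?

MP_L = (1/2)·12·L^(-1/2) = 6·L^(-1/2).
Setting P·MP_L = w: 96·L^(-1/2) = w.
Solving for L: L^(-1/2) = w/96, so L = (96/w)^(2).

L(w) = 9216/w²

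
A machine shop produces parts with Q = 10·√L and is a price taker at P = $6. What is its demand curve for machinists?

L(w) = 900/w²

MP_L = (1/2)·10·L^(-1/2) = 5·L^(-1/2).
Setting P·MP_L = w: 30·L^(-1/2) = w.
Solving for L: L^(-1/2) = w/30, so L = (30/w)^(2).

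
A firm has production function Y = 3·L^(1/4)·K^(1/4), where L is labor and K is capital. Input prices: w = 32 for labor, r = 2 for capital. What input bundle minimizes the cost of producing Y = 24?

Cost minimization requires the marginal rate of technical substitution to equal the input-price ratio: MP_L/MP_K = w/r.
Here MP_L/MP_K = (1/4)·(K/L)/(1/4) = (K/L). Setting this equal to 32/2 = 16 gives K = 16L.
Substituting into Y = 24: 3·L^(1/4)·(16L)^(1/4) = 24.
Solving, L = 16 and K = 256.

L* = 16, K* = 256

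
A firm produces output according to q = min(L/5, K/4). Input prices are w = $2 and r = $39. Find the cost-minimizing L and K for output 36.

L* = 180, K* = 144

With a fixed-proportions technology, the cost-minimizing bundle uses no slack in either input: L/5 = K/4 = q.
So L = 5·36 = 180 and K = 4·36 = 144.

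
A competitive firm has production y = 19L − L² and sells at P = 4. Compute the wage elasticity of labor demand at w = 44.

ε = -1.375

From P·MP_L = w with MP_L = 19 − 2L, labor demand is L(w) = (19 − w/4)/2.
dL/dw = −1/(8) = -0.125.
At w = 44, L = 4, so ε = (dL/dw)·(w/L) = (-0.125)·(44/4) = -1.375.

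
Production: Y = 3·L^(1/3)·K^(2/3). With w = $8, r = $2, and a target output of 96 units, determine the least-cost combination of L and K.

Cost minimization requires the marginal rate of technical substitution to equal the input-price ratio: MP_L/MP_K = w/r.
Here MP_L/MP_K = (1/3)·(K/L)/(2/3) = 0.5·(K/L). Setting this equal to 8/2 = 4 gives K = 8L.
Substituting into Y = 96: 3·L^(1/3)·(8L)^(2/3) = 96.
Solving, L = 8 and K = 64.

L* = 8, K* = 64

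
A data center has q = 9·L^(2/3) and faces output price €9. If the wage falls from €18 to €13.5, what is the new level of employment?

L* = 64

From P·MP_L = w with MP_L = 6·L^(-1/3), the labor demand is L(w) = (54/w)^(3).
At w = 18: L = 27. At w = 13.5: L = 64.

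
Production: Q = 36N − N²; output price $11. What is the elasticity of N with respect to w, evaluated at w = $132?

ε = -0.5

From P·MP_N = w with MP_N = 36 − 2N, labor demand is N(w) = (36 − w/11)/2.
dN/dw = −1/(22) = -1/22.
At w = 132, N = 12, so ε = (dN/dw)·(w/N) = (-1/22)·(132/12) = -0.5.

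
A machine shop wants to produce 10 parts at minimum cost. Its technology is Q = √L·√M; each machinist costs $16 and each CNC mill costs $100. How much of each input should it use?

L* = 25, M* = 4

Cost minimization requires the marginal rate of technical substitution to equal the input-price ratio: MP_L/MP_M = w/r.
Here MP_L/MP_M = (1/2)·(M/L)/(1/2) = (M/L). Setting this equal to 16/100 = 0.16 gives M = 0.16L.
Substituting into Q = 10: L^(1/2)·(0.16L)^(1/2) = 10.
Solving, L = 25 and M = 4.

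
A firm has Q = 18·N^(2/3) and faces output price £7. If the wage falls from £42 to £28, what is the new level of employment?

From P·MP_N = w with MP_N = 12·N^(-1/3), the labor demand is N(w) = (84/w)^(3).
At w = 42: N = 8. At w = 28: N = 27.

N* = 27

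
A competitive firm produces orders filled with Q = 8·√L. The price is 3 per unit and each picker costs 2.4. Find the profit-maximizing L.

L* = 25

MP_L = (1/2)·8·L^(-1/2) = 4·L^(-1/2).
Profit maximization for a price taker requires P·MP_L = w: 3·4·L^(-1/2) = 2.4.
So L^(-1/2) = 0.2, which gives L = 25.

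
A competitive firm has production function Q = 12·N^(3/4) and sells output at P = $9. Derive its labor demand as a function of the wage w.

MP_N = (3/4)·12·N^(-1/4) = 9·N^(-1/4).
Setting P·MP_N = w: 81·N^(-1/4) = w.
Solving for N: N^(-1/4) = w/81, so N = (81/w)^(4).

N(w) = (81/w)^(4)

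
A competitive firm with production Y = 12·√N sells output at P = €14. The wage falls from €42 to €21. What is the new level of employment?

From P·MP_N = w with MP_N = 6·N^(-1/2), the labor demand is N(w) = (84/w)^(2).
At w = 42: N = 4. At w = 21: N = 16.

N* = 16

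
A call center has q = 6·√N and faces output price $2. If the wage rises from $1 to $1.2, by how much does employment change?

From P·MP_N = w with MP_N = 3·N^(-1/2), the labor demand is N(w) = (6/w)^(2).
At w = 1: N = 36. At w = 1.2: N = 25.
ΔN = 25 − 36 = -11.

ΔN = -11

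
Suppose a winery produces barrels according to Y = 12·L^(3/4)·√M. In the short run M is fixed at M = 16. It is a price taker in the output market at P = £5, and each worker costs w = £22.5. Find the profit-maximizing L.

With M = 16, MP_L = (3/4)·12·L^(-1/4)·16^(1/2) = 36·L^(-1/4).
Profit maximization for a price taker requires P·MP_L = w: 5·36·L^(-1/4) = 22.5.
So L^(-1/4) = 0.125, which gives L = 4096.

L* = 4096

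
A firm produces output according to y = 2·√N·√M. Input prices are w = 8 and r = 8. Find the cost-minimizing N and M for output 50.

N* = 25, M* = 25

Cost minimization requires the marginal rate of technical substitution to equal the input-price ratio: MP_N/MP_M = w/r.
Here MP_N/MP_M = (1/2)·(M/N)/(1/2) = (M/N). Setting this equal to 8/8 = 1 gives M = N.
Substituting into y = 50: 2·N^(1/2)·(N)^(1/2) = 50.
Solving, N = 25 and M = 25.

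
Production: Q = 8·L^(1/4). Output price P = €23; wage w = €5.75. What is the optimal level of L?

L* = 16

MP_L = (1/4)·8·L^(-3/4) = 2·L^(-3/4).
Profit maximization for a price taker requires P·MP_L = w: 23·2·L^(-3/4) = 5.75.
So L^(-3/4) = 0.125, which gives L = 16.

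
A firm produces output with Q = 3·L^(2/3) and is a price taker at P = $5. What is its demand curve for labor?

MP_L = (2/3)·3·L^(-1/3) = 2·L^(-1/3).
Setting P·MP_L = w: 10·L^(-1/3) = w.
Solving for L: L^(-1/3) = w/10, so L = (10/w)^(3).

L(w) = 1000/w³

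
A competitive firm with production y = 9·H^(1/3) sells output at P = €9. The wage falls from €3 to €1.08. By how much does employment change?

From P·MP_H = w with MP_H = 3·H^(-2/3), the labor demand is H(w) = (27/w)^(3/2).
At w = 3: H = 27. At w = 1.08: H = 125.
ΔH = 125 − 27 = 98.

ΔH = 98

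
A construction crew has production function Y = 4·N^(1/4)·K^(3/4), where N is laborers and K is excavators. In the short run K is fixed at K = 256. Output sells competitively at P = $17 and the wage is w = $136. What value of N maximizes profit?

N* = 16

With K = 256, MP_N = (1/4)·4·N^(-3/4)·256^(3/4) = 64·N^(-3/4).
Profit maximization for a price taker requires P·MP_N = w: 17·64·N^(-3/4) = 136.
So N^(-3/4) = 0.125, which gives N = 16.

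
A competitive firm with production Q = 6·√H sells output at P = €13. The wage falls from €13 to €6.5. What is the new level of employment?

From P·MP_H = w with MP_H = 3·H^(-1/2), the labor demand is H(w) = (39/w)^(2).
At w = 13: H = 9. At w = 6.5: H = 36.

H* = 36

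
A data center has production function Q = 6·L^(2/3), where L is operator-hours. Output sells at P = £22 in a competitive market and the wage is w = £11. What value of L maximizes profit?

L* = 512

MP_L = (2/3)·6·L^(-1/3) = 4·L^(-1/3).
Profit maximization for a price taker requires P·MP_L = w: 22·4·L^(-1/3) = 11.
So L^(-1/3) = 0.125, which gives L = 512.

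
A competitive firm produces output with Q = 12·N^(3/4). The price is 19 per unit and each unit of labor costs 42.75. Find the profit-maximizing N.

MP_N = (3/4)·12·N^(-1/4) = 9·N^(-1/4).
Profit maximization for a price taker requires P·MP_N = w: 19·9·N^(-1/4) = 42.75.
So N^(-1/4) = 0.25, which gives N = 256.

N* = 256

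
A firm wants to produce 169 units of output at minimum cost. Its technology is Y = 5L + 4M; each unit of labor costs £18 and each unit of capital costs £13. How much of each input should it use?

L* = 0, M* = 42.25

The inputs are perfect substitutes, so the firm uses whichever has the lower cost per unit of output.
Cost per unit of output via L is w/5 = 3.6; via M it is r/4 = 3.25. M is cheaper.
Producing Y = 169 with M alone: L = 0, M = 42.25.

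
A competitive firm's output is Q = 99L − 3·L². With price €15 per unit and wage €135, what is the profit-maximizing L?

L* = 15

The marginal product of L is MP_L = 99 − 6L.
A price-taking firm hires until the value of the marginal product equals the wage: P·MP_L = w, so 15·(99 − 6L) = 135.
Then 99 − 6L = 9, giving L = 15.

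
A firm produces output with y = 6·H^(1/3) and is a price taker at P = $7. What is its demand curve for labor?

MP_H = (1/3)·6·H^(-2/3) = 2·H^(-2/3).
Setting P·MP_H = w: 14·H^(-2/3) = w.
Solving for H: H^(-2/3) = w/14, so H = (14/w)^(3/2).

H(w) = (14/w)^(3/2)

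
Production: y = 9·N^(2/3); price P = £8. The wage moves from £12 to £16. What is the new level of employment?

N* = 27

From P·MP_N = w with MP_N = 6·N^(-1/3), the labor demand is N(w) = (48/w)^(3).
At w = 12: N = 64. At w = 16: N = 27.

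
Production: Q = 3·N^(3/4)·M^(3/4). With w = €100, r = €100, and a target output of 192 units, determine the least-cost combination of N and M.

Cost minimization requires the marginal rate of technical substitution to equal the input-price ratio: MP_N/MP_M = w/r.
Here MP_N/MP_M = (3/4)·(M/N)/(3/4) = (M/N). Setting this equal to 100/100 = 1 gives M = N.
Substituting into Q = 192: 3·N^(3/4)·(N)^(3/4) = 192.
Solving, N = 16 and M = 16.

N* = 16, M* = 16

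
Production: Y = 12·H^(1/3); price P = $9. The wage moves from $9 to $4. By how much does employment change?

ΔH = 19

From P·MP_H = w with MP_H = 4·H^(-2/3), the labor demand is H(w) = (36/w)^(3/2).
At w = 9: H = 8. At w = 4: H = 27.
ΔH = 27 − 8 = 19.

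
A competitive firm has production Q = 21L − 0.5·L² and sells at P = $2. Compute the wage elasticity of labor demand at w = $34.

ε = -4.25

From P·MP_L = w with MP_L = 21 − L, labor demand is L(w) = 21 − w/2.
dL/dw = −1/(2) = -0.5.
At w = 34, L = 4, so ε = (dL/dw)·(w/L) = (-0.5)·(34/4) = -4.25.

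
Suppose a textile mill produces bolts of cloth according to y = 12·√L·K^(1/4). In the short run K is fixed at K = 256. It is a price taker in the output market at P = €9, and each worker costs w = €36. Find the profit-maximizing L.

L* = 36

With K = 256, MP_L = (1/2)·12·L^(-1/2)·256^(1/4) = 24·L^(-1/2).
Profit maximization for a price taker requires P·MP_L = w: 9·24·L^(-1/2) = 36.
So L^(-1/2) = 1/6, which gives L = 36.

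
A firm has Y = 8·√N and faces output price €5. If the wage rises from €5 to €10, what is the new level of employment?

From P·MP_N = w with MP_N = 4·N^(-1/2), the labor demand is N(w) = (20/w)^(2).
At w = 5: N = 16. At w = 10: N = 4.

N* = 4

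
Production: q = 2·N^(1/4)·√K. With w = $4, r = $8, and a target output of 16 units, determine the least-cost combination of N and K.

Cost minimization requires the marginal rate of technical substitution to equal the input-price ratio: MP_N/MP_K = w/r.
Here MP_N/MP_K = (1/4)·(K/N)/(1/2) = 0.5·(K/N). Setting this equal to 4/8 = 0.5 gives K = N.
Substituting into q = 16: 2·N^(1/4)·(N)^(1/2) = 16.
Solving, N = 16 and K = 16.

N* = 16, K* = 16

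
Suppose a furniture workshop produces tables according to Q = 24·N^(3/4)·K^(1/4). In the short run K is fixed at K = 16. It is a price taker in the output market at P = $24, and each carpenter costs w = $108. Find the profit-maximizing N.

N* = 4096

With K = 16, MP_N = (3/4)·24·N^(-1/4)·16^(1/4) = 36·N^(-1/4).
Profit maximization for a price taker requires P·MP_N = w: 24·36·N^(-1/4) = 108.
So N^(-1/4) = 0.125, which gives N = 4096.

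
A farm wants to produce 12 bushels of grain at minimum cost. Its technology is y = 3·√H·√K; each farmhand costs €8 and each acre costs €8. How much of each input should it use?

H* = 4, K* = 4

Cost minimization requires the marginal rate of technical substitution to equal the input-price ratio: MP_H/MP_K = w/r.
Here MP_H/MP_K = (1/2)·(K/H)/(1/2) = (K/H). Setting this equal to 8/8 = 1 gives K = H.
Substituting into y = 12: 3·H^(1/2)·(H)^(1/2) = 12.
Solving, H = 4 and K = 4.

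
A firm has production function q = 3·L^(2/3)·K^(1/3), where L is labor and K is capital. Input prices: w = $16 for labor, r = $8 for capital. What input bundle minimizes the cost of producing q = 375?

Cost minimization requires the marginal rate of technical substitution to equal the input-price ratio: MP_L/MP_K = w/r.
Here MP_L/MP_K = (2/3)·(K/L)/(1/3) = 2·(K/L). Setting this equal to 16/8 = 2 gives K = L.
Substituting into q = 375: 3·L^(2/3)·(L)^(1/3) = 375.
Solving, L = 125 and K = 125.

L* = 125, K* = 125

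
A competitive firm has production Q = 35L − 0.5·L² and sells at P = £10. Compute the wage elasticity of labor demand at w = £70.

ε = -0.25

From P·MP_L = w with MP_L = 35 − L, labor demand is L(w) = 35 − w/10.
dL/dw = −1/(10) = -0.1.
At w = 70, L = 28, so ε = (dL/dw)·(w/L) = (-0.1)·(70/28) = -0.25.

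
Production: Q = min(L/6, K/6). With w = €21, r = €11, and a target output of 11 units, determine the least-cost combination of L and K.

L* = 66, K* = 66

With a fixed-proportions technology, the cost-minimizing bundle uses no slack in either input: L/6 = K/6 = Q.
So L = 6·11 = 66 and K = 6·11 = 66.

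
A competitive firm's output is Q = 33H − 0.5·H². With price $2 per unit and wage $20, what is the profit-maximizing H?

H* = 23

The marginal product of H is MP_H = 33 − H.
A price-taking firm hires until the value of the marginal product equals the wage: P·MP_H = w, so 2·(33 − H) = 20.
Then 33 − H = 10, giving H = 23.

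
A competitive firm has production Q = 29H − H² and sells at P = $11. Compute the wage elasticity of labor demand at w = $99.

From P·MP_H = w with MP_H = 29 − 2H, labor demand is H(w) = (29 − w/11)/2.
dH/dw = −1/(22) = -1/22.
At w = 99, H = 10, so ε = (dH/dw)·(w/H) = (-1/22)·(99/10) = -0.45.

ε = -0.45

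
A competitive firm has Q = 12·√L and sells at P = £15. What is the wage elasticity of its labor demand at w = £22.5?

MP_L = (1/2)·12·L^(-1/2), so P·MP_L = w gives 90·L^(-1/2) = w.
Solving, L(w) = (90/w)^(2). This is a constant-elasticity form: L ∝ w^(−2), so ε = −2.

ε = -2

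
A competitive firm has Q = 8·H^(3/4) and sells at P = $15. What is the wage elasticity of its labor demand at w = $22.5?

MP_H = (3/4)·8·H^(-1/4), so P·MP_H = w gives 90·H^(-1/4) = w.
Solving, H(w) = (90/w)^(4). This is a constant-elasticity form: H ∝ w^(−4), so ε = −4.

ε = -4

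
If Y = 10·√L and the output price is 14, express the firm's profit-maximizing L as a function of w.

L(w) = 4900/w²

MP_L = (1/2)·10·L^(-1/2) = 5·L^(-1/2).
Setting P·MP_L = w: 70·L^(-1/2) = w.
Solving for L: L^(-1/2) = w/70, so L = (70/w)^(2).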